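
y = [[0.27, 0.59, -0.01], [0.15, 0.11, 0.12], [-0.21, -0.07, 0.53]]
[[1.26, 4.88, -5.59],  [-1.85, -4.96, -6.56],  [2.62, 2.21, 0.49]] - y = [[0.99, 4.29, -5.58],[-2.00, -5.07, -6.68],[2.83, 2.28, -0.04]]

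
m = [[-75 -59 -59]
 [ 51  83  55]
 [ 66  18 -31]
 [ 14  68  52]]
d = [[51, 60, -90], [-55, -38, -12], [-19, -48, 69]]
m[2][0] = 66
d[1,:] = [-55, -38, -12]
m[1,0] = 51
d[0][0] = 51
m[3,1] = 68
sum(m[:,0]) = 56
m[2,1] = 18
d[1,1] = -38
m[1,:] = [51, 83, 55]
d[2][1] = -48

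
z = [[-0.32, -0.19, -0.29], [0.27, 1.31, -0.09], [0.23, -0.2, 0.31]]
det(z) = -0.001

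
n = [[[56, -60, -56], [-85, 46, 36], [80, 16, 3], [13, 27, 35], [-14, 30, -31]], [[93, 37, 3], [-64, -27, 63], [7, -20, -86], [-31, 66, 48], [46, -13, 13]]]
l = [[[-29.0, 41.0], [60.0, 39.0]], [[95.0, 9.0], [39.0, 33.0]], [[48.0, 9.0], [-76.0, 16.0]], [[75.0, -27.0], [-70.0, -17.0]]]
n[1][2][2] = -86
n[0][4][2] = -31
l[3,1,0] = -70.0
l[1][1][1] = 33.0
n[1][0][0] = 93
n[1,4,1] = -13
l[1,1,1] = 33.0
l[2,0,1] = 9.0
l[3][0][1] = -27.0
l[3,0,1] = -27.0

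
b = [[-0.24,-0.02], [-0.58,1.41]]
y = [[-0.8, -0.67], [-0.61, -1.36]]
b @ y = [[0.20, 0.19], [-0.4, -1.53]]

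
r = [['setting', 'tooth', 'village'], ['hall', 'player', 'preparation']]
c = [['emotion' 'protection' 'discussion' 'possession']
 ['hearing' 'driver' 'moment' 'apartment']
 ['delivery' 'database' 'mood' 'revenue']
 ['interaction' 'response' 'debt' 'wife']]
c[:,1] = ['protection', 'driver', 'database', 'response']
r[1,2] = 'preparation'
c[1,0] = 'hearing'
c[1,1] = 'driver'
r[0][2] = 'village'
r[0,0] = 'setting'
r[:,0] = ['setting', 'hall']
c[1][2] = 'moment'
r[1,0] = 'hall'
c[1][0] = 'hearing'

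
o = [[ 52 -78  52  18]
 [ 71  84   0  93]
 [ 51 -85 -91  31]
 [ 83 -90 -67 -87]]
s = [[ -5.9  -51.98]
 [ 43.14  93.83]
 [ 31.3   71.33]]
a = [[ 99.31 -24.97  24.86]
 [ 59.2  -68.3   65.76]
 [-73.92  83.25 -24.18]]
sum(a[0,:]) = 99.2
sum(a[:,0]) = 84.58999999999999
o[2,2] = -91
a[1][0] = 59.2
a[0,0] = 99.31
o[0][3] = 18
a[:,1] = [-24.97, -68.3, 83.25]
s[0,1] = -51.98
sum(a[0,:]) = 99.2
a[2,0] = -73.92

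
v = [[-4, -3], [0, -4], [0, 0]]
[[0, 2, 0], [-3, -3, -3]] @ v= [[0, -8], [12, 21]]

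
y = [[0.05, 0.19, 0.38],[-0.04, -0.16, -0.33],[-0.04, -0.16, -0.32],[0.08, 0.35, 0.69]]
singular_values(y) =[1.03, 0.01, 0.0]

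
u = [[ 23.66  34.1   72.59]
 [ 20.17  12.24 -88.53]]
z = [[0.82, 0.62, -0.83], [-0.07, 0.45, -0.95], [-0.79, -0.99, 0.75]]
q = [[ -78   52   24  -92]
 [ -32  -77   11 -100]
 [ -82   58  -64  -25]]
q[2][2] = -64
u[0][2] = 72.59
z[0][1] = 0.621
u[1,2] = -88.53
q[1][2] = 11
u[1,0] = 20.17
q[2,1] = 58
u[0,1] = 34.1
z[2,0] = -0.789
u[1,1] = 12.24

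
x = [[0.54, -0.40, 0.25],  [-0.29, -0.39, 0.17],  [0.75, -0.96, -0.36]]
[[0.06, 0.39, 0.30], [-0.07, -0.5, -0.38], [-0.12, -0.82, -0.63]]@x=[[0.14, -0.46, -0.03], [-0.18, 0.59, 0.03], [-0.30, 0.97, 0.06]]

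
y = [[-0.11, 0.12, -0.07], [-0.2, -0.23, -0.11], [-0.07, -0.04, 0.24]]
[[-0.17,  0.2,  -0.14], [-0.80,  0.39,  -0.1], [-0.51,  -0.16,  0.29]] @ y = [[-0.01, -0.06, -0.04], [0.02, -0.18, -0.01], [0.07, -0.04, 0.12]]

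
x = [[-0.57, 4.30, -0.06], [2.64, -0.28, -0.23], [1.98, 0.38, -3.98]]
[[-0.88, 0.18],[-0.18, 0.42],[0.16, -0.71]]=x@[[-0.1, 0.19], [-0.22, 0.07], [-0.11, 0.28]]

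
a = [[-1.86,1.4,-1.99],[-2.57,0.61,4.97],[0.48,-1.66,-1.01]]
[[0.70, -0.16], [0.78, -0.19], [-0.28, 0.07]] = a@[[-0.30, 0.07], [0.09, -0.02], [-0.01, 0.00]]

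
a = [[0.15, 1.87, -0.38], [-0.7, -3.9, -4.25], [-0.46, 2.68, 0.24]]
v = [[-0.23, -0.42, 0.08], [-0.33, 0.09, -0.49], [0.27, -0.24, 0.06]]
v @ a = [[0.22, 1.42, 1.89], [0.11, -2.28, -0.37], [0.18, 1.6, 0.93]]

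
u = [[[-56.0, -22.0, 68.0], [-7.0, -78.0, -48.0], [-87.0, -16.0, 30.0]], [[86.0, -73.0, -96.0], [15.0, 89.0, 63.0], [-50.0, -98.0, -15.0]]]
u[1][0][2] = -96.0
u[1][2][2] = -15.0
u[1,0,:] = [86.0, -73.0, -96.0]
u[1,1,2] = 63.0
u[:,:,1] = [[-22.0, -78.0, -16.0], [-73.0, 89.0, -98.0]]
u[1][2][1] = -98.0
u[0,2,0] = -87.0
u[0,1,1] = -78.0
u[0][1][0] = -7.0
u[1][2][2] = -15.0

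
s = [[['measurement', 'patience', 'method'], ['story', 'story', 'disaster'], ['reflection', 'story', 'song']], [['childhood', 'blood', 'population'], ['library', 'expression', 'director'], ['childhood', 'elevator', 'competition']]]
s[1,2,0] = 'childhood'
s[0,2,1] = 'story'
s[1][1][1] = 'expression'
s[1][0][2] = 'population'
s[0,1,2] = 'disaster'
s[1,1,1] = 'expression'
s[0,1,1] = 'story'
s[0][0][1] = 'patience'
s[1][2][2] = 'competition'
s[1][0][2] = 'population'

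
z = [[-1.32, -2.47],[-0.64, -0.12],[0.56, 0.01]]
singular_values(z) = [2.85, 0.69]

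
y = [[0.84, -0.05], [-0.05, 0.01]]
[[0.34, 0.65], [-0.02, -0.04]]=y @ [[0.44, 0.73], [0.62, -0.74]]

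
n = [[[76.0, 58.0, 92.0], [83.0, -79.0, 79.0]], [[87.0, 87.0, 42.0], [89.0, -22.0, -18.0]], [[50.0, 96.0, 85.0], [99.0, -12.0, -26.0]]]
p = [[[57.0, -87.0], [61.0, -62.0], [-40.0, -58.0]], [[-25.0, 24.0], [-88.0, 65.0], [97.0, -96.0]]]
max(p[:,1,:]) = 65.0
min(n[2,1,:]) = -26.0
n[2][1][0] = 99.0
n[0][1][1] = -79.0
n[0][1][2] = 79.0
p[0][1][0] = 61.0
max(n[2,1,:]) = 99.0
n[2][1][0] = 99.0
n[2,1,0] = 99.0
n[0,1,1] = -79.0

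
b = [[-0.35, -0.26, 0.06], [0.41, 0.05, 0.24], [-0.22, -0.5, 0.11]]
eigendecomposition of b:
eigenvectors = [[(-0.62+0j), 0.28+0.15j, (0.28-0.15j)], [0.57+0.00j, 0.05-0.65j, (0.05+0.65j)], [(0.55+0j), (0.68+0j), (0.68-0j)]]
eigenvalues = [(-0.16+0j), (-0.01+0.43j), (-0.01-0.43j)]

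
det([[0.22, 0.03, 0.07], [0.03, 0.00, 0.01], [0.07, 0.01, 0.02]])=0.000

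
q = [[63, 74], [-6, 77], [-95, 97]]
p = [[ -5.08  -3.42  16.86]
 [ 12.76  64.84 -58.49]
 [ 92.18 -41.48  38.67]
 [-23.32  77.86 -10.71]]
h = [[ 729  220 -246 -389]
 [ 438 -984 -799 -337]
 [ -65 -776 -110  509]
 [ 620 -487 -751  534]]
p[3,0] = -23.32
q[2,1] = 97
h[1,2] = -799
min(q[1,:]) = -6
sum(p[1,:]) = 19.110000000000007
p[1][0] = 12.76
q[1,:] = [-6, 77]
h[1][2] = -799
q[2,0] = -95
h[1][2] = -799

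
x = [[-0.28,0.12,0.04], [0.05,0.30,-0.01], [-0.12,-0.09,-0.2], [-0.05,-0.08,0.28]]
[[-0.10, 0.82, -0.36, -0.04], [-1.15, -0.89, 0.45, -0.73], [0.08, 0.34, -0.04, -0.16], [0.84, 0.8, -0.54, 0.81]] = x @ [[-0.94, -3.68, 1.60, -0.52], [-3.63, -2.3, 1.20, -2.26], [1.79, 1.56, -1.30, 2.15]]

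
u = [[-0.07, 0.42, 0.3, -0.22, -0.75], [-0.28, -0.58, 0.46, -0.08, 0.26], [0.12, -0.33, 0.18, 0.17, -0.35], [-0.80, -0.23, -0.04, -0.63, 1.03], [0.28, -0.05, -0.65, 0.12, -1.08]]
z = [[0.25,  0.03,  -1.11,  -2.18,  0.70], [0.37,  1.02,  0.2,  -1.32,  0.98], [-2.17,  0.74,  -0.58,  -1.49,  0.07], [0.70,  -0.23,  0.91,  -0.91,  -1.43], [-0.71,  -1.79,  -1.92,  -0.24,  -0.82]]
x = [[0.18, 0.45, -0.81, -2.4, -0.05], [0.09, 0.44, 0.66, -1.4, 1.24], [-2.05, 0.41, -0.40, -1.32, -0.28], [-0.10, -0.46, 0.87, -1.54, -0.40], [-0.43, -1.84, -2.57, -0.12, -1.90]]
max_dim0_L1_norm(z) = 6.14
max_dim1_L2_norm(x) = 3.71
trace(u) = -2.18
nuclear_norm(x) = 11.41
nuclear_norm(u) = 4.28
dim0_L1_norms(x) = [2.85, 3.6, 5.31, 6.78, 3.87]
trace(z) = -1.04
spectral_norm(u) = 1.99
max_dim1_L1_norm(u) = 2.73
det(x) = 22.37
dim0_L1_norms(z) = [4.2, 3.81, 4.72, 6.14, 4.0]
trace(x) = -3.22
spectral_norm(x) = 4.00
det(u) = 0.00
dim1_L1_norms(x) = [3.89, 3.83, 4.46, 3.37, 6.86]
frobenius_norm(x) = 5.87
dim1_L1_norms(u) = [1.76, 1.66, 1.15, 2.73, 2.18]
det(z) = -0.03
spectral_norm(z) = 3.56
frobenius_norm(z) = 5.54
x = z + u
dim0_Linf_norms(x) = [2.05, 1.84, 2.57, 2.4, 1.9]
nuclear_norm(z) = 10.73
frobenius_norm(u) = 2.39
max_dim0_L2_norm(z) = 3.1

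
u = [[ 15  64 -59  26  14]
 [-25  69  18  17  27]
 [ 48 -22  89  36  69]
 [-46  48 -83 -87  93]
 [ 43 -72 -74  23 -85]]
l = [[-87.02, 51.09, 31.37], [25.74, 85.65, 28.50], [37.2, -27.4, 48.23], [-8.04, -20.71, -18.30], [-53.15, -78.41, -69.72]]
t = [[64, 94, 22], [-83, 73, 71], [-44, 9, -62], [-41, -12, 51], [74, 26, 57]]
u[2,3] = 36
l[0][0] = -87.02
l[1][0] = 25.74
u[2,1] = -22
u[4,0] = 43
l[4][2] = -69.72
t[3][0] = -41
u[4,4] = -85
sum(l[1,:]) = 139.89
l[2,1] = -27.4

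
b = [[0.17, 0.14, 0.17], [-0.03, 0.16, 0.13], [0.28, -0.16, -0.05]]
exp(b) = [[1.21, 0.15, 0.19],[-0.02, 1.16, 0.14],[0.30, -0.15, 0.97]]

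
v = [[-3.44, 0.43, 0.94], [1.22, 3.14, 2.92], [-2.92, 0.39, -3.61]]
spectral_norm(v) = 5.91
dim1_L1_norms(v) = [4.81, 7.28, 6.92]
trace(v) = -3.91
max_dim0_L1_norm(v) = 7.58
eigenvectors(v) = [[-0.05-0.42j, -0.05+0.42j, (0.07+0j)], [-0.35-0.00j, -0.35+0.00j, 1.00+0.00j], [(0.83+0j), 0.83-0.00j, (0.03+0j)]]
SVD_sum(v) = [[-0.86,-0.37,-1.00], [2.36,1.02,2.72], [-2.75,-1.18,-3.17]] + [[-2.22, 1.74, 1.28], [-1.50, 1.17, 0.86], [-0.59, 0.46, 0.34]] + [[-0.36, -0.94, 0.66], [0.36, 0.95, -0.67], [0.42, 1.11, -0.78]]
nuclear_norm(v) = 11.96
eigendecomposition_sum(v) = [[-1.72+0.94j, (0.1-0.09j), 0.42+0.89j], [0.61+1.50j, -0.06-0.09j, (0.77-0.26j)], [-1.46-3.56j, 0.15+0.22j, (-1.82+0.63j)]] + [[(-1.72-0.94j), (0.1+0.09j), 0.42-0.89j], [0.61-1.50j, -0.06+0.09j, 0.77+0.26j], [(-1.46+3.56j), 0.15-0.22j, -1.82-0.63j]] + [[-0.00-0.00j, (0.22+0j), (0.09-0j)], [(-0.01-0j), (3.27+0j), (1.38-0j)], [(-0-0j), 0.09+0.00j, 0.04-0.00j]]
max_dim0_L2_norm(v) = 4.74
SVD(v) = [[-0.23, -0.81, -0.54], [0.63, -0.55, 0.55], [-0.74, -0.22, 0.64]] @ diag([5.908452857189195, 3.827320452192936, 2.2201132832804977]) @ [[0.63, 0.27, 0.73], [0.72, -0.56, -0.41], [0.30, 0.78, -0.55]]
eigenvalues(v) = [(-3.61+1.48j), (-3.61-1.48j), (3.3+0j)]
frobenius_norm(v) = 7.38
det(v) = 50.20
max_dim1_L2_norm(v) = 4.66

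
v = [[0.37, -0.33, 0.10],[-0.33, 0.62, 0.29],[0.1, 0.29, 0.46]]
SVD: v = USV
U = [[-0.40, -0.65, -0.65],[0.81, 0.07, -0.58],[0.42, -0.76, 0.5]]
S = [0.93, 0.52, 0.0]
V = [[-0.4, 0.81, 0.42],[-0.65, 0.07, -0.76],[0.65, 0.58, -0.50]]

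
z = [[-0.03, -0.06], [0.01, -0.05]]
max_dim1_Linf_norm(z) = 0.06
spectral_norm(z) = 0.08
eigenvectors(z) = [[(0.93+0j), 0.93-0.00j], [(0.15-0.35j), (0.15+0.35j)]]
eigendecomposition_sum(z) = [[-0.01+0.02j, -0.03-0.05j], [0.00+0.01j, (-0.02+0j)]] + [[(-0.01-0.02j), (-0.03+0.05j)], [0.00-0.01j, (-0.02-0j)]]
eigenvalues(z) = [(-0.04+0.02j), (-0.04-0.02j)]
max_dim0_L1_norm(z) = 0.11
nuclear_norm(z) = 0.11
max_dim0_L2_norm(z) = 0.08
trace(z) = -0.08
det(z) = 0.00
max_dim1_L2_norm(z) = 0.07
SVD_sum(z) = [[-0.02,-0.06],  [-0.01,-0.05]] + [[-0.01, 0.0], [0.02, -0.0]]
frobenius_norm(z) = 0.08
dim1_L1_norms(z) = [0.09, 0.06]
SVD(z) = [[0.82, 0.58], [0.58, -0.82]] @ diag([0.08007655309934576, 0.026224905028000726]) @ [[-0.23, -0.97],[-0.97, 0.23]]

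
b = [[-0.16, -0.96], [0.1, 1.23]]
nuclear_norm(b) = 1.63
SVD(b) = [[-0.62, 0.79], [0.79, 0.62]] @ diag([1.5703438075999576, 0.06418976501334324]) @ [[0.11,0.99], [-0.99,0.11]]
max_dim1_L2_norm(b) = 1.23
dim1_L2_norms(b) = [0.97, 1.23]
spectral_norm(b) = 1.57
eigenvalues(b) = [-0.09, 1.16]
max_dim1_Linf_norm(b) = 1.23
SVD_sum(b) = [[-0.11, -0.97], [0.14, 1.23]] + [[-0.05, 0.01], [-0.04, 0.00]]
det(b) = -0.10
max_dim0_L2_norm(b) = 1.56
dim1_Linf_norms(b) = [0.96, 1.23]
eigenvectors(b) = [[-1.00,  0.59], [0.08,  -0.81]]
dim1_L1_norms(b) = [1.12, 1.33]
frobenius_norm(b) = 1.57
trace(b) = 1.07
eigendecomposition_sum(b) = [[-0.09, -0.07], [0.01, 0.01]] + [[-0.07,-0.89], [0.09,1.22]]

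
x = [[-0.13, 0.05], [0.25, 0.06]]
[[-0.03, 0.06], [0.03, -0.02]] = x @[[0.17, -0.21],[-0.21, 0.61]]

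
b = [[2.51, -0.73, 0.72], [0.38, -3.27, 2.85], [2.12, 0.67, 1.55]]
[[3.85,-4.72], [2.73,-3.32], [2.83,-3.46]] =b @ [[1.33,-1.63],[-0.49,0.6],[0.22,-0.26]]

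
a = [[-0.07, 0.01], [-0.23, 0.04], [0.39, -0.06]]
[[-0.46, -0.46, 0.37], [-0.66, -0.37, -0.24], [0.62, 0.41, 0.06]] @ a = [[0.28, -0.05], [0.04, -0.01], [-0.11, 0.02]]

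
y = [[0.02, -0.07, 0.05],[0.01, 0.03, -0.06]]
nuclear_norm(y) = 0.14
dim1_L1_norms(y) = [0.14, 0.1]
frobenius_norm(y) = 0.11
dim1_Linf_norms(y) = [0.07, 0.06]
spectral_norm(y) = 0.11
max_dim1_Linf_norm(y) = 0.07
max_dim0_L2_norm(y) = 0.08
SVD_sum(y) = [[0.01, -0.06, 0.06], [-0.01, 0.04, -0.04]] + [[0.01, -0.01, -0.01], [0.02, -0.01, -0.02]]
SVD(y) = [[-0.81, 0.59], [0.59, 0.81]] @ diag([0.10655801043349086, 0.032332497776324826]) @ [[-0.10, 0.70, -0.71],  [0.61, -0.52, -0.59]]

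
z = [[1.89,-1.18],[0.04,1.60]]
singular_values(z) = [2.44, 1.26]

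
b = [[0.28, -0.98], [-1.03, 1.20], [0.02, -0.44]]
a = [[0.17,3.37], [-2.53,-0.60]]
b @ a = [[2.53, 1.53], [-3.21, -4.19], [1.12, 0.33]]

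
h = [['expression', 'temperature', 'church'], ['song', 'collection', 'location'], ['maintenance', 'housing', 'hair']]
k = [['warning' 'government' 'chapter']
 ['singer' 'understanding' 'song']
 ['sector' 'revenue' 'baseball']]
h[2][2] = 'hair'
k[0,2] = 'chapter'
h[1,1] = 'collection'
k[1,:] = ['singer', 'understanding', 'song']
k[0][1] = 'government'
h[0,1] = 'temperature'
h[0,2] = 'church'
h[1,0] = 'song'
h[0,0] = 'expression'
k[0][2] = 'chapter'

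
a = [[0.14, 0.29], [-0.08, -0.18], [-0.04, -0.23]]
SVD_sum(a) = [[0.12, 0.3], [-0.07, -0.18], [-0.08, -0.21]] + [[0.02, -0.01], [-0.01, 0.00], [0.04, -0.02]]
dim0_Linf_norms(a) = [0.14, 0.29]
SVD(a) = [[-0.73,-0.49], [0.45,0.19], [0.52,-0.85]] @ diag([0.44062175391781355, 0.053408519679820986]) @ [[-0.36, -0.93], [-0.93, 0.36]]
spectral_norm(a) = 0.44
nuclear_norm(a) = 0.49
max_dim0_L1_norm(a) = 0.7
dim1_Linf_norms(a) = [0.29, 0.18, 0.23]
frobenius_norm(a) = 0.44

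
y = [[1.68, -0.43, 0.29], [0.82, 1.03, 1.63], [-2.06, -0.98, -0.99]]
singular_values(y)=[3.35, 1.49, 0.49]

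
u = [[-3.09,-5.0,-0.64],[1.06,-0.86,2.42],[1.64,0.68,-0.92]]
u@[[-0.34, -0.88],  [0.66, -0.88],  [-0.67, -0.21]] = [[-1.82, 7.25], [-2.55, -0.68], [0.51, -1.85]]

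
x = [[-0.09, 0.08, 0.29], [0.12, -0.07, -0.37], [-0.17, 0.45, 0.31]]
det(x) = 0.001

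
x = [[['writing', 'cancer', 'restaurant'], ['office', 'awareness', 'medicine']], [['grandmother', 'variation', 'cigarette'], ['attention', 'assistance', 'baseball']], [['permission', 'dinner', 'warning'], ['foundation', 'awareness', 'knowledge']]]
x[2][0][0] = 'permission'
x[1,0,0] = 'grandmother'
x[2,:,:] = [['permission', 'dinner', 'warning'], ['foundation', 'awareness', 'knowledge']]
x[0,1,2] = 'medicine'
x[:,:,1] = [['cancer', 'awareness'], ['variation', 'assistance'], ['dinner', 'awareness']]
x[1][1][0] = 'attention'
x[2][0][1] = 'dinner'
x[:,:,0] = [['writing', 'office'], ['grandmother', 'attention'], ['permission', 'foundation']]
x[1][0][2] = 'cigarette'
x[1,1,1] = 'assistance'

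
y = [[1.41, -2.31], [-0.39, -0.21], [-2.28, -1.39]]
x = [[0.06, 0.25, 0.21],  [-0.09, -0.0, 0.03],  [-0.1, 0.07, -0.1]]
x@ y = [[-0.49, -0.48], [-0.20, 0.17], [0.06, 0.36]]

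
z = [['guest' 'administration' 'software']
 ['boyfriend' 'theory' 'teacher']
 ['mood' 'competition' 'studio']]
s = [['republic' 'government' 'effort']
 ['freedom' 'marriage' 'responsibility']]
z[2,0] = 'mood'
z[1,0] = 'boyfriend'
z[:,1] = ['administration', 'theory', 'competition']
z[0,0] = 'guest'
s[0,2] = 'effort'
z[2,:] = ['mood', 'competition', 'studio']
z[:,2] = ['software', 'teacher', 'studio']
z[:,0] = ['guest', 'boyfriend', 'mood']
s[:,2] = ['effort', 'responsibility']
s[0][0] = 'republic'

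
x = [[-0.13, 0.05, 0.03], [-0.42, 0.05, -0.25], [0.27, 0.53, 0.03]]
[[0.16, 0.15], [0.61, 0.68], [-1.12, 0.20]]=x@[[-1.69, -1.00], [-1.26, 0.94], [0.14, -0.84]]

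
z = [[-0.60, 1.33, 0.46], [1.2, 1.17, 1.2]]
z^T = [[-0.6, 1.20], [1.33, 1.17], [0.46, 1.20]]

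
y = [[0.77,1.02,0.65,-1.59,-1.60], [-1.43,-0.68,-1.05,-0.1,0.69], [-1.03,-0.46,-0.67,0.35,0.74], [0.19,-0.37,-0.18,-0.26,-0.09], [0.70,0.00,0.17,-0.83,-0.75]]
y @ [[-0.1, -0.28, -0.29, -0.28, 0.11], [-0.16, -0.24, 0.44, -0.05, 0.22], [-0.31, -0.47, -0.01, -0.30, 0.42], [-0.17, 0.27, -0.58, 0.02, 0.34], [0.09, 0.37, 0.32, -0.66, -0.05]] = [[-0.32, -1.79, 0.63, 0.56, 0.12], [0.66, 1.29, 0.40, 0.29, -0.82], [0.39, 1.08, 0.14, 0.03, -0.41], [0.13, 0.02, -0.09, 0.07, -0.22], [-0.05, -0.78, 0.04, 0.23, -0.10]]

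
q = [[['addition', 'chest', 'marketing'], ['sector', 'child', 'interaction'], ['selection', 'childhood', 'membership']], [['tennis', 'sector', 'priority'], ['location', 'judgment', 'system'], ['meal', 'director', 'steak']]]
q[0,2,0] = 'selection'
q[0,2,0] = 'selection'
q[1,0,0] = 'tennis'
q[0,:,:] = [['addition', 'chest', 'marketing'], ['sector', 'child', 'interaction'], ['selection', 'childhood', 'membership']]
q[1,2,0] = 'meal'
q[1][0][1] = 'sector'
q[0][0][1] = 'chest'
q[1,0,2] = 'priority'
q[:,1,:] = [['sector', 'child', 'interaction'], ['location', 'judgment', 'system']]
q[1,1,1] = 'judgment'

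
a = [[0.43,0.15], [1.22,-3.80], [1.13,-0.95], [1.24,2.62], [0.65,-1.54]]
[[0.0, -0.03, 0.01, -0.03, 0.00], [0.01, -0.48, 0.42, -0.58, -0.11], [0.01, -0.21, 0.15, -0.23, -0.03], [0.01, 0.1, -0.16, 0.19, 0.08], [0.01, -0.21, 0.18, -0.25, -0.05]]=a @ [[0.01, -0.11, 0.06, -0.1, 0.00], [0.0, 0.09, -0.09, 0.12, 0.03]]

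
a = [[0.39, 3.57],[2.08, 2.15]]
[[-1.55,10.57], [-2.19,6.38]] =a @ [[-0.68, 0.01], [-0.36, 2.96]]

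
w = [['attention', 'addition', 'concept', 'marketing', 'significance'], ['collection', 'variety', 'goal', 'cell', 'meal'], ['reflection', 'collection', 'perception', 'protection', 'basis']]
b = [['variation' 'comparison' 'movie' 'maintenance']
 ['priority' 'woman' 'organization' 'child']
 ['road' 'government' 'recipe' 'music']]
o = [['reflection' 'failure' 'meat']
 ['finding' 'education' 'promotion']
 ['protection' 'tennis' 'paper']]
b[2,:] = ['road', 'government', 'recipe', 'music']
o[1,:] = ['finding', 'education', 'promotion']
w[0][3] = 'marketing'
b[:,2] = ['movie', 'organization', 'recipe']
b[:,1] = ['comparison', 'woman', 'government']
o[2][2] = 'paper'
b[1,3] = 'child'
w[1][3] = 'cell'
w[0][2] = 'concept'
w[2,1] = 'collection'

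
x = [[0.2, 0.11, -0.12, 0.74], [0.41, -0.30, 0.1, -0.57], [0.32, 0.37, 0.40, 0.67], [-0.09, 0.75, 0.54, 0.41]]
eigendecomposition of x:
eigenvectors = [[0.37+0.00j, (-0.27+0.41j), (-0.27-0.41j), 0.41+0.00j], [(-0.06+0j), 0.66+0.00j, (0.66-0j), (0.61+0j)], [(0.75+0j), (-0.09+0.17j), -0.09-0.17j, (-0.64+0j)], [0.54+0.00j, -0.32-0.43j, -0.32+0.43j, (-0.25+0j)]]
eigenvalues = [(1.01+0j), (-0.2+0.65j), (-0.2-0.65j), (0.1+0j)]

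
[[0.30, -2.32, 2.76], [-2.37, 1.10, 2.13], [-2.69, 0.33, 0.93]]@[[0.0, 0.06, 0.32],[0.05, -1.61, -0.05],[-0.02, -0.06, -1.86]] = [[-0.17, 3.59, -4.92], [0.01, -2.04, -4.78], [-0.00, -0.75, -2.61]]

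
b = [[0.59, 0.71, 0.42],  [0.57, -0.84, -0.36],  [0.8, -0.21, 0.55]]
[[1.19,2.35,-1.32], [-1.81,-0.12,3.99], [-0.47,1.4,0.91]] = b@[[-0.35, 2.09, 2.17], [1.77, 1.52, -2.27], [0.33, 0.09, -2.36]]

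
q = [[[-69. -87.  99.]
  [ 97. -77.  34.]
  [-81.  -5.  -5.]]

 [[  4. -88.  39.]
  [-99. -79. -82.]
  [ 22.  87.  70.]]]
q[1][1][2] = -82.0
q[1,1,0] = -99.0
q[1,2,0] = 22.0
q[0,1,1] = -77.0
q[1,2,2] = 70.0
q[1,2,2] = 70.0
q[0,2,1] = -5.0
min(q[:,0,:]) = -88.0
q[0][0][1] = -87.0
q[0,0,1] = -87.0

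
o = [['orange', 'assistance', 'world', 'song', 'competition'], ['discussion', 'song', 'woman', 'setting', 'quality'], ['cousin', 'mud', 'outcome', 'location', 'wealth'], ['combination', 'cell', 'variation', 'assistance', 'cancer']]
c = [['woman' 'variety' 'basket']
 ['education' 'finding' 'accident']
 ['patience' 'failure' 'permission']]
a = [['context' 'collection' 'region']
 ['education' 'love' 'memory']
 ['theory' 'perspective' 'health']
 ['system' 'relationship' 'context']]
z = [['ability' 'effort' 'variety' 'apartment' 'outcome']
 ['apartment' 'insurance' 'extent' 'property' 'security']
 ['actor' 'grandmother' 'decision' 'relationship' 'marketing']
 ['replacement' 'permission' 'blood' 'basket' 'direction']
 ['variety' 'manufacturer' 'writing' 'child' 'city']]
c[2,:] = ['patience', 'failure', 'permission']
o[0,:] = ['orange', 'assistance', 'world', 'song', 'competition']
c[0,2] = 'basket'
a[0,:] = ['context', 'collection', 'region']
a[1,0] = 'education'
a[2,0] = 'theory'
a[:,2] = ['region', 'memory', 'health', 'context']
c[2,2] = 'permission'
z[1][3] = 'property'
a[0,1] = 'collection'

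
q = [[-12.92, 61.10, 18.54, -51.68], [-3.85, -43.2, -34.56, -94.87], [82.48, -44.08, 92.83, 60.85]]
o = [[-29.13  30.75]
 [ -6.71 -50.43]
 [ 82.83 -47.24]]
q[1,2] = -34.56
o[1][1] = -50.43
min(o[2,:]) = -47.24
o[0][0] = -29.13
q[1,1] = -43.2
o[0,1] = 30.75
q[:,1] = [61.1, -43.2, -44.08]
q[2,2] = 92.83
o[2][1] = -47.24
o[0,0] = -29.13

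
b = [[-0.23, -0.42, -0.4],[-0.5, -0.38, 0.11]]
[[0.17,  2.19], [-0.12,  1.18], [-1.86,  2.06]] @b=[[-1.13, -0.9, 0.17], [-0.56, -0.40, 0.18], [-0.6, -0.00, 0.97]]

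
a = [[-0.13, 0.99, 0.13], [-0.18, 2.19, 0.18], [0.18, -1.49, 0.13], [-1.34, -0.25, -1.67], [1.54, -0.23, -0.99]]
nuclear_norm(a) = 6.82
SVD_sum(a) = [[-0.16, 0.98, 0.18], [-0.35, 2.12, 0.40], [0.23, -1.41, -0.26], [0.05, -0.33, -0.06], [0.1, -0.63, -0.12]] + [[-0.01, -0.0, -0.01], [0.0, 0.00, 0.0], [0.16, 0.00, 0.12], [-1.65, -0.03, -1.26], [0.49, 0.01, 0.38]] + [[0.04, 0.01, -0.05], [0.17, 0.07, -0.22], [-0.21, -0.09, 0.27], [0.26, 0.11, -0.34], [0.95, 0.39, -1.25]]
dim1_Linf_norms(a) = [0.99, 2.19, 1.49, 1.67, 1.54]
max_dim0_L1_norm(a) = 5.15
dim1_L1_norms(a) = [1.25, 2.55, 1.8, 3.26, 2.76]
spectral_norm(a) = 2.90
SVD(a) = [[-0.35, 0.0, -0.04], [-0.75, -0.00, -0.16], [0.50, -0.09, 0.2], [0.12, 0.95, -0.26], [0.22, -0.28, -0.93]] @ diag([2.9028985115681594, 2.181452894670481, 1.735005331366205]) @ [[0.16, -0.97, -0.18], [-0.79, -0.02, -0.61], [-0.59, -0.24, 0.77]]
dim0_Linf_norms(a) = [1.54, 2.19, 1.67]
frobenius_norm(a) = 4.02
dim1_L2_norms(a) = [1.01, 2.2, 1.51, 2.16, 1.85]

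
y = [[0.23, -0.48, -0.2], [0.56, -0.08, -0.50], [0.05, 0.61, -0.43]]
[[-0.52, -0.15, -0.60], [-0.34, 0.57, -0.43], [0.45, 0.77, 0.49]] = y @ [[-0.41,0.69,-0.48], [0.84,0.86,0.96], [0.09,-0.50,0.16]]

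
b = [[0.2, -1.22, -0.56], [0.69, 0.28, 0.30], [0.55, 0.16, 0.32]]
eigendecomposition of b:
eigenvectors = [[0.77+0.00j, (0.77-0j), (-0.26+0j)], [-0.07-0.49j, -0.07+0.49j, (-0.42+0j)], [(-0.06-0.39j), -0.06+0.39j, 0.87+0.00j]]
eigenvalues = [(0.36+1.06j), (0.36-1.06j), (0.08+0j)]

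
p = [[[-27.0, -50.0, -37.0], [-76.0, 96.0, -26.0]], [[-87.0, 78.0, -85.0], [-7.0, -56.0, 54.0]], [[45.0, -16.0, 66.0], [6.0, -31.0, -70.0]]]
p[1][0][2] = -85.0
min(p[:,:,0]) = -87.0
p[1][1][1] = -56.0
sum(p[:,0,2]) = -56.0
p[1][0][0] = -87.0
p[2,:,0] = [45.0, 6.0]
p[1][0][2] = -85.0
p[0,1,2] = -26.0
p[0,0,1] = -50.0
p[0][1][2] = -26.0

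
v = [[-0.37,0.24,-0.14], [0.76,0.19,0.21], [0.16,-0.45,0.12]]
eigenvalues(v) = [-0.44, 0.35, 0.03]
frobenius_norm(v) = 1.06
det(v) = -0.01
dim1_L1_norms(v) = [0.75, 1.16, 0.73]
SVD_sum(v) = [[-0.39, 0.02, -0.12],[0.74, -0.04, 0.23],[0.20, -0.01, 0.06]] + [[0.02, 0.22, -0.02], [0.02, 0.23, -0.03], [-0.04, -0.44, 0.05]] + [[-0.0, 0.00, 0.01], [-0.0, 0.0, 0.00], [-0.00, 0.0, 0.01]]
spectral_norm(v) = 0.90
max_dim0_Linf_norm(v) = 0.76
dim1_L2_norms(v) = [0.46, 0.81, 0.49]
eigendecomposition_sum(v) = [[-0.53, 0.08, -0.16],[0.46, -0.07, 0.14],[0.52, -0.08, 0.16]] + [[0.18, 0.16, 0.04],[0.29, 0.26, 0.06],[-0.44, -0.40, -0.09]] + [[-0.02, -0.01, -0.02], [0.01, 0.00, 0.00], [0.08, 0.03, 0.05]]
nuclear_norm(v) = 1.46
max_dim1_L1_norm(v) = 1.16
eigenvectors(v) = [[0.6,-0.33,-0.28], [-0.53,-0.52,0.08], [-0.6,0.79,0.96]]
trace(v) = -0.06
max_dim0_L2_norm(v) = 0.86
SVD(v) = [[-0.45, -0.4, 0.8], [0.86, -0.43, 0.27], [0.24, 0.81, 0.54]] @ diag([0.9023546846813051, 0.5477682177641499, 0.010295758407679758]) @ [[0.95, -0.06, 0.30],[-0.10, -0.99, 0.11],[-0.29, 0.14, 0.95]]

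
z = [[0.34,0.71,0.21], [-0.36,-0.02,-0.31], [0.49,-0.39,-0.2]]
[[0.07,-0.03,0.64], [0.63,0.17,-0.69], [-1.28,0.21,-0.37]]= z@[[-1.83, 0.19, 0.22], [0.96, 0.1, 0.22], [0.03, -0.79, 1.95]]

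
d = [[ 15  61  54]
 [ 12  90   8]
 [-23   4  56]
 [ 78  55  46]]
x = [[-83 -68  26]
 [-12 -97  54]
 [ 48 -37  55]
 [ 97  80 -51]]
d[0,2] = 54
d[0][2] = 54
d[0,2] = 54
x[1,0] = -12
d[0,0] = 15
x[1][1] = -97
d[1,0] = 12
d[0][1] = 61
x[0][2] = 26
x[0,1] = -68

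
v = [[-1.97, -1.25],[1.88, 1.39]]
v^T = [[-1.97, 1.88],[-1.25, 1.39]]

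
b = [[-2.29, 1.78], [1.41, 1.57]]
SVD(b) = [[-0.99, 0.11], [0.11, 0.99]] @ diag([2.9085351501915624, 2.099029127978015]) @ [[0.83,-0.55],[0.55,0.83]]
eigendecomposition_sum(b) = [[-2.53,1.02], [0.81,-0.32]] + [[0.24, 0.76], [0.60, 1.89]]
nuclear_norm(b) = 5.01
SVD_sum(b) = [[-2.41, 1.59], [0.26, -0.17]] + [[0.12, 0.19], [1.15, 1.74]]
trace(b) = -0.72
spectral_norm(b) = 2.91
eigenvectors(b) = [[-0.95, -0.37], [0.30, -0.93]]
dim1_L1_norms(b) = [4.07, 2.98]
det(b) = -6.11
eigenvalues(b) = [-2.86, 2.14]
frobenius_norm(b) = 3.59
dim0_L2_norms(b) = [2.69, 2.37]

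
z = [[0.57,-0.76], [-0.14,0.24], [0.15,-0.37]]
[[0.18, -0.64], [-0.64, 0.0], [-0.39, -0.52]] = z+[[-0.39, 0.12], [-0.5, -0.24], [-0.54, -0.15]]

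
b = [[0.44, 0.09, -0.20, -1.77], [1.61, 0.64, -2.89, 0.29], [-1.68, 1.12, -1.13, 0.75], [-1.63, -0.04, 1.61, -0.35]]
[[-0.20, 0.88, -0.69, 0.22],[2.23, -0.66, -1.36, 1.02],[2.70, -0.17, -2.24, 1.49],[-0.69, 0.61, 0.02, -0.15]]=b @ [[-0.59, -0.26, 0.78, -0.44], [0.46, -0.17, -0.24, 0.20], [-0.99, -0.01, 0.9, -0.57], [0.10, -0.57, 0.47, -0.16]]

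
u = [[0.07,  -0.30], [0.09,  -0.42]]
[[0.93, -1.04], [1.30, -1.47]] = u @ [[-1.05, 1.48], [-3.33, 3.82]]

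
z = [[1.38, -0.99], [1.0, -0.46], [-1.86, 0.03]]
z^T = [[1.38, 1.00, -1.86], [-0.99, -0.46, 0.03]]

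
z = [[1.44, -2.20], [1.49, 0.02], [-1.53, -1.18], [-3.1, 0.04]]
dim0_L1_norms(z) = [7.56, 3.44]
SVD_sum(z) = [[1.72, -0.25], [1.46, -0.21], [-1.33, 0.19], [-3.04, 0.43]] + [[-0.28, -1.95], [0.03, 0.23], [-0.2, -1.37], [-0.06, -0.39]]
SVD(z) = [[-0.43, 0.8],[-0.36, -0.09],[0.33, 0.56],[0.76, 0.16]] @ diag([4.056143588023991, 2.454933643366326]) @ [[-0.99, 0.14],[-0.14, -0.99]]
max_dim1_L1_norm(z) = 3.64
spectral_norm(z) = 4.06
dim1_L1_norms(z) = [3.64, 1.51, 2.71, 3.14]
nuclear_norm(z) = 6.51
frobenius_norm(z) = 4.74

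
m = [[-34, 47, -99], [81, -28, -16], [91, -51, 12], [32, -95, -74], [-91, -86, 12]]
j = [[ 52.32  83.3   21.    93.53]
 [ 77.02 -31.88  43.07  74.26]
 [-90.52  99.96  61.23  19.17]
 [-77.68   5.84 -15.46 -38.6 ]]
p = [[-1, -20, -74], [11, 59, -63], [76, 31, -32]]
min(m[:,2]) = -99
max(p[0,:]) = -1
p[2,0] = 76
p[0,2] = -74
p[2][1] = 31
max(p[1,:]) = 59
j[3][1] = 5.84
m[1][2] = -16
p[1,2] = -63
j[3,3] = -38.6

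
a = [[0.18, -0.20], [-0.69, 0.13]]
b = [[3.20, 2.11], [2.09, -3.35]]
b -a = [[3.02,2.31], [2.78,-3.48]]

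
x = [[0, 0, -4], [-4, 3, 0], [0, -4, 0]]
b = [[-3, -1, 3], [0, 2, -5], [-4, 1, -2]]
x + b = [[-3, -1, -1], [-4, 5, -5], [-4, -3, -2]]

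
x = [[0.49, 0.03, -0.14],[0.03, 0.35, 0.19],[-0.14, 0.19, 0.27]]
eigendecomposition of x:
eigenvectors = [[0.30,  -0.75,  0.6], [-0.56,  0.36,  0.74], [0.77,  0.56,  0.31]]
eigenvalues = [0.08, 0.58, 0.45]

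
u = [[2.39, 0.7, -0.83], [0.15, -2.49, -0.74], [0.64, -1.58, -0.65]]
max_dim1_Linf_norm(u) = 2.49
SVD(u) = [[0.03, 0.98, -0.18], [-0.83, -0.07, -0.56], [-0.56, 0.16, 0.81]] @ diag([3.1433042704937804, 2.66606856677776, 0.0376385485259918]) @ [[-0.13, 0.94, 0.3], [0.92, 0.23, -0.33], [0.38, -0.24, 0.9]]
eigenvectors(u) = [[0.98, -0.39, 0.02], [-0.0, 0.24, -0.83], [0.22, -0.89, -0.56]]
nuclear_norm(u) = 5.85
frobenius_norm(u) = 4.12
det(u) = -0.32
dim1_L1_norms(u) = [3.92, 3.38, 2.87]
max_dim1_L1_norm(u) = 3.92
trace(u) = -0.75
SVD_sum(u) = [[-0.01, 0.09, 0.03], [0.34, -2.45, -0.79], [0.23, -1.67, -0.54]] + [[2.41,0.61,-0.85], [-0.18,-0.05,0.06], [0.40,0.1,-0.14]] + [[-0.0, 0.00, -0.01], [-0.01, 0.0, -0.02], [0.01, -0.01, 0.03]]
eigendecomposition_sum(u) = [[2.4, 0.65, -0.87], [-0.01, -0.00, 0.00], [0.54, 0.15, -0.20]] + [[-0.0, -0.01, 0.02], [0.0, 0.01, -0.01], [-0.01, -0.03, 0.04]] + [[-0.00, 0.06, 0.02], [0.16, -2.5, -0.73], [0.11, -1.7, -0.50]]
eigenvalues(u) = [2.2, 0.05, -3.0]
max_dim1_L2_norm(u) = 2.63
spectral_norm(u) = 3.14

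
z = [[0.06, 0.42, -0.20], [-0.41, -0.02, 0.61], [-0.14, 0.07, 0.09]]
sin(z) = [[0.07, 0.43, -0.21],[-0.41, -0.01, 0.62],[-0.14, 0.07, 0.09]]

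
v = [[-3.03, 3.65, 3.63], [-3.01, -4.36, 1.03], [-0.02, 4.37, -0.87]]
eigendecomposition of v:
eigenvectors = [[0.02+0.00j,-0.71+0.00j,-0.71-0.00j], [(-0.71+0j),(0.23-0.32j),(0.23+0.32j)], [0.70+0.00j,(-0.53-0.24j),(-0.53+0.24j)]]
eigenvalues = [(-5.29+0j), (-1.48+2.88j), (-1.48-2.88j)]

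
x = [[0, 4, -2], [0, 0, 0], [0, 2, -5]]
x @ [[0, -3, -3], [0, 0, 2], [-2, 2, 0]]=[[4, -4, 8], [0, 0, 0], [10, -10, 4]]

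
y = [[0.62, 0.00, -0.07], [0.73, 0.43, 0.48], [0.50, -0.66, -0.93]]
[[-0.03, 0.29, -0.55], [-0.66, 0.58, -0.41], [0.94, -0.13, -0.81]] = y @ [[-0.16, 0.44, -0.88], [-0.18, 0.87, 0.47], [-0.97, -0.24, 0.06]]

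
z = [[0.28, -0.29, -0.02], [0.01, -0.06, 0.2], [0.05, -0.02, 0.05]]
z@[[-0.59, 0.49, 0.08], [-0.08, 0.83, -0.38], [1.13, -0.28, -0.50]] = [[-0.16, -0.1, 0.14],[0.22, -0.10, -0.08],[0.03, -0.01, -0.01]]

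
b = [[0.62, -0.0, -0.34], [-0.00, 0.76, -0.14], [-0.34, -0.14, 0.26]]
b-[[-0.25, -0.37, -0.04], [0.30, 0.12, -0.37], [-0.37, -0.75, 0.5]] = [[0.87, 0.37, -0.30], [-0.3, 0.64, 0.23], [0.03, 0.61, -0.24]]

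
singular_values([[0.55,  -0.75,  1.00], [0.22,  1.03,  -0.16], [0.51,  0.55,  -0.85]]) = [1.8, 0.82, 0.62]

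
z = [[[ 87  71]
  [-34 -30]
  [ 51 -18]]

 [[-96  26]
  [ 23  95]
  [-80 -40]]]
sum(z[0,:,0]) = 104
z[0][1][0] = -34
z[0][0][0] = 87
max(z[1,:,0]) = 23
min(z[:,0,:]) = -96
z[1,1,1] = 95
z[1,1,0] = 23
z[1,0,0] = -96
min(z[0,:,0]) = -34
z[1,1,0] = 23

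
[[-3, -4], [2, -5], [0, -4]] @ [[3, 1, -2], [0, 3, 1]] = [[-9, -15, 2], [6, -13, -9], [0, -12, -4]]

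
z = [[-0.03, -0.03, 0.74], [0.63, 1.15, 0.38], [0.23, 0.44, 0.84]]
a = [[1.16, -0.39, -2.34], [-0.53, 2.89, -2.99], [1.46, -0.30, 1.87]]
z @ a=[[1.06, -0.30, 1.54], [0.68, 2.96, -4.20], [1.26, 0.93, -0.28]]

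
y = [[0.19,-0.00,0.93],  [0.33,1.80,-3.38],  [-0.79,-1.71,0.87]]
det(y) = -0.00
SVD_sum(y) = [[-0.1, -0.40, 0.62], [0.53, 2.07, -3.17], [-0.24, -0.95, 1.46]] + [[0.29,  0.4,  0.31],[-0.2,  -0.27,  -0.21],[-0.55,  -0.76,  -0.59]] + [[0.0, -0.0, -0.0], [0.0, -0.0, -0.0], [0.0, -0.00, -0.0]]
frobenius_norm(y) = 4.47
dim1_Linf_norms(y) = [0.93, 3.38, 1.71]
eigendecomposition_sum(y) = [[-0.12, -0.36, 0.39], [0.80, 2.34, -2.56], [-0.46, -1.33, 1.45]] + [[0.00, 0.0, 0.00], [-0.00, -0.0, -0.00], [-0.00, -0.0, -0.0]] + [[0.31, 0.35, 0.54],[-0.47, -0.54, -0.82],[-0.33, -0.38, -0.58]]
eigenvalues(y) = [3.67, 0.0, -0.81]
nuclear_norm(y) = 5.59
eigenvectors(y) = [[0.13, -0.86, -0.47], [-0.86, 0.48, 0.72], [0.49, 0.17, 0.51]]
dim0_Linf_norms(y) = [0.79, 1.8, 3.38]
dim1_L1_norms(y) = [1.12, 5.51, 3.37]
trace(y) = 2.86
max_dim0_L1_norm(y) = 5.18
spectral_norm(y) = 4.27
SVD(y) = [[0.17, 0.45, 0.88], [-0.89, -0.3, 0.33], [0.41, -0.84, 0.35]] @ diag([4.272893882175757, 1.3121652307390563, 0.0005281141141259936]) @ [[-0.14, -0.54, 0.83], [0.5, 0.69, 0.53], [0.86, -0.48, -0.17]]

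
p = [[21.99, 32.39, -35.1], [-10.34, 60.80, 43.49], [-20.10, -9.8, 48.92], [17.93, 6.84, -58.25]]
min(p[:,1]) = -9.8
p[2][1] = -9.8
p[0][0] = 21.99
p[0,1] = 32.39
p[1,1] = 60.8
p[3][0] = 17.93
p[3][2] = -58.25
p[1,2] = 43.49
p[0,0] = 21.99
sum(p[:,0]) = 9.479999999999997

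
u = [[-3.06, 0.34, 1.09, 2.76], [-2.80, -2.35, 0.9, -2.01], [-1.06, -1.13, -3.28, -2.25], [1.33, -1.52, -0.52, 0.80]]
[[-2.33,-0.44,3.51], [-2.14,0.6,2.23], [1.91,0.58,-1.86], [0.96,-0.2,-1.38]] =u @ [[0.49, -0.05, -0.76], [0.05, -0.02, 0.09], [-0.75, -0.01, 0.68], [-0.01, -0.21, 0.15]]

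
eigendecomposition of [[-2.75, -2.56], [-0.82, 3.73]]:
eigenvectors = [[-0.99, 0.35], [-0.12, -0.94]]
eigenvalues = [-3.06, 4.04]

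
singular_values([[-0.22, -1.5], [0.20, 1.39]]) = [2.07, 0.0]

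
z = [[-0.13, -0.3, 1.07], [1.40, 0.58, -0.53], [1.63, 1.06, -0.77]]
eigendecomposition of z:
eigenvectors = [[0.47, 0.50, 0.46],[0.53, -0.64, -0.81],[0.70, -0.59, -0.36]]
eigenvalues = [1.13, -1.01, -0.44]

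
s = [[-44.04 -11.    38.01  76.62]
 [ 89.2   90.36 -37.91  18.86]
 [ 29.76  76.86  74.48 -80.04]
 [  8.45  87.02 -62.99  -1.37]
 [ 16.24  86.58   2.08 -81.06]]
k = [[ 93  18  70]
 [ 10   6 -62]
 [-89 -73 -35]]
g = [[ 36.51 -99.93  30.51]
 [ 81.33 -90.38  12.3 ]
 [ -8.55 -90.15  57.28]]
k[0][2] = 70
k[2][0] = -89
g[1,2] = 12.3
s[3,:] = [8.45, 87.02, -62.99, -1.37]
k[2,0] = -89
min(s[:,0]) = -44.04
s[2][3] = -80.04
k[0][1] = 18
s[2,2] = 74.48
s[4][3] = -81.06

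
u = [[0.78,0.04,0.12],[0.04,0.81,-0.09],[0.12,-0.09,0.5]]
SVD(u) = [[-0.46, 0.82, -0.34], [-0.89, -0.39, 0.25], [0.07, 0.42, 0.91]] @ diag([0.8381335609946612, 0.8216975464119083, 0.4301688925934308]) @ [[-0.46, -0.89, 0.07], [0.82, -0.39, 0.42], [-0.34, 0.25, 0.91]]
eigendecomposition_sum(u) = [[0.05, -0.04, -0.13], [-0.04, 0.03, 0.1], [-0.13, 0.1, 0.35]] + [[0.55,-0.26,0.28], [-0.26,0.13,-0.13], [0.28,-0.13,0.14]] + [[0.18, 0.34, -0.03], [0.34, 0.66, -0.05], [-0.03, -0.05, 0.0]]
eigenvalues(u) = [0.43, 0.82, 0.84]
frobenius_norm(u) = 1.25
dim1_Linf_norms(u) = [0.78, 0.81, 0.5]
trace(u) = 2.09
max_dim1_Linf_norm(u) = 0.81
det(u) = 0.30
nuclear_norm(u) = 2.09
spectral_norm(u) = 0.84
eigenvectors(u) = [[0.34, -0.82, -0.46],[-0.25, 0.39, -0.89],[-0.91, -0.42, 0.07]]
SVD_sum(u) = [[0.18, 0.34, -0.03], [0.34, 0.66, -0.05], [-0.03, -0.05, 0.00]] + [[0.55, -0.26, 0.28], [-0.26, 0.13, -0.13], [0.28, -0.13, 0.14]] + [[0.05,-0.04,-0.13], [-0.04,0.03,0.1], [-0.13,0.1,0.35]]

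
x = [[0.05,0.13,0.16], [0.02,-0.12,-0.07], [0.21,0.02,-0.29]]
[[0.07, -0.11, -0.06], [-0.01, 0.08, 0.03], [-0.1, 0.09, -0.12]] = x @ [[0.19,0.08,-0.52], [-0.14,-0.52,-0.30], [0.47,-0.29,-0.0]]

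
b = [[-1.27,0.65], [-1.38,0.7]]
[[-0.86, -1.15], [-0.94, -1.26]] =b@ [[1.03, 2.11], [0.69, 2.36]]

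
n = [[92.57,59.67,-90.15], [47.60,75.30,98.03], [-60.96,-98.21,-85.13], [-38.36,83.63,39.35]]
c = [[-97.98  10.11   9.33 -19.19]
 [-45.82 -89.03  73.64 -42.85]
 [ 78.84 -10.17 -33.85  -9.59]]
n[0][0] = 92.57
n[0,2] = -90.15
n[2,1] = -98.21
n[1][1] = 75.3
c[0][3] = -19.19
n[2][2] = -85.13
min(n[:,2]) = -90.15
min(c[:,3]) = -42.85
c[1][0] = -45.82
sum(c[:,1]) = -89.09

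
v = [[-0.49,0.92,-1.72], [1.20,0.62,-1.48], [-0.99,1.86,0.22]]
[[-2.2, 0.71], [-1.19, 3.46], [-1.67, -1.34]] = v@[[0.35, 1.79], [-0.80, 0.32], [0.75, -0.75]]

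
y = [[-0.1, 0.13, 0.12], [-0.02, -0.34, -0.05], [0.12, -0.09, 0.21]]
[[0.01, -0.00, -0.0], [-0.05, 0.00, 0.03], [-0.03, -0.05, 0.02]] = y@[[0.02, -0.12, -0.04], [0.16, 0.03, -0.11], [-0.09, -0.16, 0.08]]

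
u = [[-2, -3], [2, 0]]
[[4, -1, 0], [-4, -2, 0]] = u @ [[-2, -1, 0], [0, 1, 0]]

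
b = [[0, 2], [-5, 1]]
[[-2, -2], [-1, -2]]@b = [[10, -6], [10, -4]]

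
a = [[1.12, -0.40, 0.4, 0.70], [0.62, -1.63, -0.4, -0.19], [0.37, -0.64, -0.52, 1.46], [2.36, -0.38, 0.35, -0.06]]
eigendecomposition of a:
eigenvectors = [[(-0.59+0j), (-0.14-0.1j), (-0.14+0.1j), -0.06+0.00j], [-0.02+0.00j, -0.40+0.03j, -0.40-0.03j, -0.91+0.00j], [-0.44+0.00j, (0.82+0j), (0.82-0j), -0.41+0.00j], [(-0.68+0j), (-0.28+0.23j), -0.28-0.23j, -0.03+0.00j]]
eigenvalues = [(2.21+0j), (-0.76+0.34j), (-0.76-0.34j), (-1.77+0j)]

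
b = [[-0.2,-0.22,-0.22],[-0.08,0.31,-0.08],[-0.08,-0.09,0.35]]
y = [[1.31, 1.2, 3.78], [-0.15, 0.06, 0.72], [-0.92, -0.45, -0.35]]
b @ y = [[-0.03, -0.15, -0.84], [-0.08, -0.04, -0.05], [-0.41, -0.26, -0.49]]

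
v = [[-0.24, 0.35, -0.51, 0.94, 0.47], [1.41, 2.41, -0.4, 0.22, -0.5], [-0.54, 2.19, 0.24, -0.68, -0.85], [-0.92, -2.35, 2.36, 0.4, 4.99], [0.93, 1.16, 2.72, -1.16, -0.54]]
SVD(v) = [[-0.02,0.15,0.45,0.08,0.88], [0.31,-0.25,0.75,-0.45,-0.29], [0.26,-0.32,0.24,0.86,-0.14], [-0.91,-0.25,0.29,0.08,-0.13], [0.07,-0.86,-0.32,-0.20,0.33]] @ diag([6.560041107609098, 3.736310947092685, 2.2183200249539294, 1.4813044130460997, 0.5146209050288763]) @ [[0.18, 0.54, -0.31, -0.09, -0.76], [-0.21, -0.45, -0.80, 0.32, -0.08], [0.11, 0.65, -0.29, 0.41, 0.56], [-0.93, 0.29, -0.01, -0.23, 0.01], [-0.22, -0.0, 0.42, 0.82, -0.32]]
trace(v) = 2.27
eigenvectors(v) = [[0.25+0.00j, -0.04-0.34j, -0.04+0.34j, 0.07-0.21j, 0.07+0.21j], [(0.68+0j), -0.08+0.14j, (-0.08-0.14j), (-0.17-0j), (-0.17+0j)], [(0.3+0j), 0.36-0.08j, (0.36+0.08j), -0.10+0.27j, -0.10-0.27j], [0.45+0.00j, 0.73+0.00j, (0.73-0j), (0.82+0j), (0.82-0j)], [0.42+0.00j, -0.40+0.16j, (-0.4-0.16j), (0.02+0.4j), (0.02-0.4j)]]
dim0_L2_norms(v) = [2.01, 4.19, 3.67, 1.7, 5.14]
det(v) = 41.45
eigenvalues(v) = [(2.58+0j), (-0.82+0.79j), (-0.82-0.79j), (0.66+3.46j), (0.66-3.46j)]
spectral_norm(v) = 6.56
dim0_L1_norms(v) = [4.04, 8.46, 6.23, 3.4, 7.35]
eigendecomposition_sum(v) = [[0.31+0.00j, 0.65+0.00j, (0.07+0j), (0.12-0j), (0.11+0j)], [0.85+0.00j, 1.79+0.00j, 0.19+0.00j, (0.32-0j), (0.31+0j)], [0.37+0.00j, (0.78+0j), 0.08+0.00j, (0.14-0j), (0.13+0j)], [(0.56+0j), 1.17+0.00j, (0.13+0j), 0.21-0.00j, (0.2+0j)], [(0.53+0j), (1.1+0j), (0.12+0j), (0.2-0j), 0.19+0.00j]] + [[-0.38+0.27j, (0.2-0.18j), 0.02+0.30j, (0.08-0.02j), -0.21-0.07j], [(0.22+0.01j), (-0.13+0.01j), (0.08-0.12j), -0.04-0.02j, (0.06+0.09j)], [(-0.33-0.38j), 0.21+0.20j, (-0.32+0.05j), 0.03+0.09j, 0.05-0.23j], [-0.48-0.88j, (0.32+0.48j), (-0.65-0.03j), (0.02+0.18j), 0.20-0.43j], [(0.45+0.37j), -0.28-0.19j, (0.36-0.12j), -0.05-0.09j, (-0.02+0.27j)]] + [[-0.38-0.27j, (0.2+0.18j), 0.02-0.30j, (0.08+0.02j), -0.21+0.07j], [(0.22-0.01j), -0.13-0.01j, (0.08+0.12j), -0.04+0.02j, (0.06-0.09j)], [-0.33+0.38j, (0.21-0.2j), -0.32-0.05j, 0.03-0.09j, 0.05+0.23j], [-0.48+0.88j, (0.32-0.48j), -0.65+0.03j, (0.02-0.18j), (0.2+0.43j)], [(0.45-0.37j), -0.28+0.19j, 0.36+0.12j, -0.05+0.09j, -0.02-0.27j]] + [[(0.1+0.1j), (-0.35+0.46j), -0.31-0.59j, 0.33+0.09j, (0.39-0.48j)], [(0.05-0.1j), 0.44+0.16j, (-0.38+0.39j), -0.01-0.27j, -0.46-0.18j], [(-0.13-0.15j), 0.50-0.61j, 0.40+0.82j, -0.44-0.13j, -0.55+0.63j], [(-0.26+0.49j), (-2.08-0.73j), (1.77-1.84j), (0.07+1.29j), (2.2+0.83j)], [-0.24-0.11j, (0.3-1.04j), 0.94+0.82j, -0.63+0.07j, -0.35+1.09j]] + [[(0.1-0.1j), (-0.35-0.46j), (-0.31+0.59j), 0.33-0.09j, 0.39+0.48j],[(0.05+0.1j), 0.44-0.16j, (-0.38-0.39j), -0.01+0.27j, -0.46+0.18j],[-0.13+0.15j, 0.50+0.61j, 0.40-0.82j, (-0.44+0.13j), -0.55-0.63j],[-0.26-0.49j, (-2.08+0.73j), 1.77+1.84j, (0.07-1.29j), (2.2-0.83j)],[(-0.24+0.11j), (0.3+1.04j), (0.94-0.82j), -0.63-0.07j, (-0.35-1.09j)]]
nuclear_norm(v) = 14.51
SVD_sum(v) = [[-0.03, -0.07, 0.04, 0.01, 0.11],[0.38, 1.10, -0.62, -0.18, -1.55],[0.32, 0.92, -0.52, -0.15, -1.30],[-1.1, -3.22, 1.82, 0.53, 4.53],[0.09, 0.26, -0.15, -0.04, -0.36]] + [[-0.12,  -0.25,  -0.45,  0.18,  -0.05], [0.20,  0.42,  0.76,  -0.30,  0.08], [0.25,  0.54,  0.97,  -0.39,  0.1], [0.2,  0.42,  0.75,  -0.3,  0.08], [0.68,  1.44,  2.59,  -1.04,  0.27]] + [[0.11, 0.65, -0.29, 0.4, 0.56], [0.19, 1.08, -0.48, 0.67, 0.93], [0.06, 0.35, -0.16, 0.22, 0.3], [0.07, 0.42, -0.19, 0.26, 0.36], [-0.08, -0.46, 0.20, -0.28, -0.39]] + [[-0.11, 0.03, -0.0, -0.03, 0.00], [0.61, -0.19, 0.01, 0.15, -0.01], [-1.19, 0.37, -0.02, -0.3, 0.02], [-0.11, 0.03, -0.00, -0.03, 0.00], [0.28, -0.09, 0.00, 0.07, -0.0]] + [[-0.1, -0.00, 0.19, 0.37, -0.15], [0.03, 0.0, -0.06, -0.12, 0.05], [0.02, 0.0, -0.03, -0.06, 0.02], [0.01, 0.00, -0.03, -0.06, 0.02], [-0.04, -0.0, 0.07, 0.14, -0.05]]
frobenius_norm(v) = 8.02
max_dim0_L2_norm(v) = 5.14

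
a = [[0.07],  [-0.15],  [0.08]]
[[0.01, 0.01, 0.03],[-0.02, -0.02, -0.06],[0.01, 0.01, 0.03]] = a@[[0.12, 0.15, 0.39]]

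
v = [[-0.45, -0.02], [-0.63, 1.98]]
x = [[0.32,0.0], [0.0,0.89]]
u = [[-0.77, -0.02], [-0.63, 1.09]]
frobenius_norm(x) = 0.95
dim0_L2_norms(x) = [0.32, 0.89]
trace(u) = 0.32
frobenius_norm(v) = 2.13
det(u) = -0.85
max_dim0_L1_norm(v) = 2.0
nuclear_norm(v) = 2.52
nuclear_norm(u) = 1.97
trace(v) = 1.53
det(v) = -0.90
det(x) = 0.28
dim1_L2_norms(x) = [0.32, 0.89]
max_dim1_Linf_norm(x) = 0.89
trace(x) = 1.21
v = u + x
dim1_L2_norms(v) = [0.45, 2.08]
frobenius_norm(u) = 1.48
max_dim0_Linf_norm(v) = 1.98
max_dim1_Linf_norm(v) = 1.98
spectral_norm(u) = 1.33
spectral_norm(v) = 2.08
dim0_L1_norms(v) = [1.08, 2.0]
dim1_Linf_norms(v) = [0.45, 1.98]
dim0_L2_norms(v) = [0.77, 1.98]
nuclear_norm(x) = 1.21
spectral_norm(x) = 0.89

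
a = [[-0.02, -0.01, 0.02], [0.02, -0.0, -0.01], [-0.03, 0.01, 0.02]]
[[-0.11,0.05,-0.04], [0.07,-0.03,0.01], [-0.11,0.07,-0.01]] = a @ [[2.24, -0.37, 0.07], [1.19, 0.80, 1.62], [-2.67, 2.72, -1.19]]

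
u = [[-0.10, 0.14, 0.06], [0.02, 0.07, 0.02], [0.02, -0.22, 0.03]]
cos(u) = [[0.99, 0.01, 0.00],[0.0, 1.0, -0.0],[0.00, 0.01, 1.00]]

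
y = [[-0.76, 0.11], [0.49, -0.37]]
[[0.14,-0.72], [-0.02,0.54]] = y@[[-0.22,0.91],[-0.24,-0.25]]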